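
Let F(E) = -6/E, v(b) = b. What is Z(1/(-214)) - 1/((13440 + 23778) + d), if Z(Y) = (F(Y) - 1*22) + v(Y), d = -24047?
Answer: 3557052243/2818594 ≈ 1262.0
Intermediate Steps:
Z(Y) = -22 + Y - 6/Y (Z(Y) = (-6/Y - 1*22) + Y = (-6/Y - 22) + Y = (-22 - 6/Y) + Y = -22 + Y - 6/Y)
Z(1/(-214)) - 1/((13440 + 23778) + d) = (-22 + 1/(-214) - 6/(1/(-214))) - 1/((13440 + 23778) - 24047) = (-22 - 1/214 - 6/(-1/214)) - 1/(37218 - 24047) = (-22 - 1/214 - 6*(-214)) - 1/13171 = (-22 - 1/214 + 1284) - 1*1/13171 = 270067/214 - 1/13171 = 3557052243/2818594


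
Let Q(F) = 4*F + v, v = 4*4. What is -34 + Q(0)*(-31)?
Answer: -530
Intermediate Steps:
v = 16
Q(F) = 16 + 4*F (Q(F) = 4*F + 16 = 16 + 4*F)
-34 + Q(0)*(-31) = -34 + (16 + 4*0)*(-31) = -34 + (16 + 0)*(-31) = -34 + 16*(-31) = -34 - 496 = -530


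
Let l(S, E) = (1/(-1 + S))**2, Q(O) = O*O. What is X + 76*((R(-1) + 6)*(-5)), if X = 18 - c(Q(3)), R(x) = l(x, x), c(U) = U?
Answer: -2366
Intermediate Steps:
Q(O) = O**2
l(S, E) = (-1 + S)**(-2)
R(x) = (-1 + x)**(-2)
X = 9 (X = 18 - 1*3**2 = 18 - 1*9 = 18 - 9 = 9)
X + 76*((R(-1) + 6)*(-5)) = 9 + 76*(((-1 - 1)**(-2) + 6)*(-5)) = 9 + 76*(((-2)**(-2) + 6)*(-5)) = 9 + 76*((1/4 + 6)*(-5)) = 9 + 76*((25/4)*(-5)) = 9 + 76*(-125/4) = 9 - 2375 = -2366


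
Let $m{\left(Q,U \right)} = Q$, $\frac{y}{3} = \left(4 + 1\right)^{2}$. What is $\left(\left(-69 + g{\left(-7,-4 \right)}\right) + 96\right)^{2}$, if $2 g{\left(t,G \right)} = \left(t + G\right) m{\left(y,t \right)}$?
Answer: $\frac{594441}{4} \approx 1.4861 \cdot 10^{5}$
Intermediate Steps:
$y = 75$ ($y = 3 \left(4 + 1\right)^{2} = 3 \cdot 5^{2} = 3 \cdot 25 = 75$)
$g{\left(t,G \right)} = \frac{75 G}{2} + \frac{75 t}{2}$ ($g{\left(t,G \right)} = \frac{\left(t + G\right) 75}{2} = \frac{\left(G + t\right) 75}{2} = \frac{75 G + 75 t}{2} = \frac{75 G}{2} + \frac{75 t}{2}$)
$\left(\left(-69 + g{\left(-7,-4 \right)}\right) + 96\right)^{2} = \left(\left(-69 + \left(\frac{75}{2} \left(-4\right) + \frac{75}{2} \left(-7\right)\right)\right) + 96\right)^{2} = \left(\left(-69 - \frac{825}{2}\right) + 96\right)^{2} = \left(- \frac{963}{2} + 96\right)^{2} = \left(- \frac{771}{2}\right)^{2} = \frac{594441}{4}$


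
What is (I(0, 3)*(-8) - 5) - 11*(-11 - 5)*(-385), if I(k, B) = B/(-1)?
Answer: -67741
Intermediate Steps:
I(k, B) = -B (I(k, B) = B*(-1) = -B)
(I(0, 3)*(-8) - 5) - 11*(-11 - 5)*(-385) = (-1*3*(-8) - 5) - 11*(-11 - 5)*(-385) = (-3*(-8) - 5) - 11*(-16)*(-385) = (24 - 5) + 176*(-385) = 19 - 67760 = -67741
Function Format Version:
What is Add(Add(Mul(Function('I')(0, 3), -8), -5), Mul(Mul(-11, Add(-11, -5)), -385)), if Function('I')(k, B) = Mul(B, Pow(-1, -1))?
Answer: -67741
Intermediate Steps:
Function('I')(k, B) = Mul(-1, B) (Function('I')(k, B) = Mul(B, -1) = Mul(-1, B))
Add(Add(Mul(Function('I')(0, 3), -8), -5), Mul(Mul(-11, Add(-11, -5)), -385)) = Add(Add(Mul(Mul(-1, 3), -8), -5), Mul(Mul(-11, Add(-11, -5)), -385)) = Add(Add(Mul(-3, -8), -5), Mul(Mul(-11, -16), -385)) = Add(Add(24, -5), Mul(176, -385)) = Add(19, -67760) = -67741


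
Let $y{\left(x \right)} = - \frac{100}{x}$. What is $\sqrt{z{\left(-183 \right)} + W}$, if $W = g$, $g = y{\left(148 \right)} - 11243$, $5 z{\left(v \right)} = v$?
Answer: $\frac{i \sqrt{386067435}}{185} \approx 106.21 i$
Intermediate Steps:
$z{\left(v \right)} = \frac{v}{5}$
$g = - \frac{416016}{37}$ ($g = - \frac{100}{148} - 11243 = \left(-100\right) \frac{1}{148} - 11243 = - \frac{25}{37} - 11243 = - \frac{416016}{37} \approx -11244.0$)
$W = - \frac{416016}{37} \approx -11244.0$
$\sqrt{z{\left(-183 \right)} + W} = \sqrt{\frac{1}{5} \left(-183\right) - \frac{416016}{37}} = \sqrt{- \frac{183}{5} - \frac{416016}{37}} = \sqrt{- \frac{2086851}{185}} = \frac{i \sqrt{386067435}}{185}$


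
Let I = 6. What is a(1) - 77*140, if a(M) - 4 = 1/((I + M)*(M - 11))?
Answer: -754321/70 ≈ -10776.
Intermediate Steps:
a(M) = 4 + 1/((-11 + M)*(6 + M)) (a(M) = 4 + 1/((6 + M)*(M - 11)) = 4 + 1/((6 + M)*(-11 + M)) = 4 + 1/((-11 + M)*(6 + M)))
a(1) - 77*140 = (263 - 4*1² + 20*1)/(66 - 1*1² + 5*1) - 77*140 = (263 - 4*1 + 20)/(66 - 1*1 + 5) - 10780 = (263 - 4 + 20)/(66 - 1 + 5) - 10780 = 279/70 - 10780 = -754321/70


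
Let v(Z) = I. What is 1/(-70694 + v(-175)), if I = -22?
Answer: -1/70716 ≈ -1.4141e-5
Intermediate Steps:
v(Z) = -22
1/(-70694 + v(-175)) = 1/(-70694 - 22) = 1/(-70716) = -1/70716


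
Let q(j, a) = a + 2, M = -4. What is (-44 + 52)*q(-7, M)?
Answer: -16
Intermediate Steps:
q(j, a) = 2 + a
(-44 + 52)*q(-7, M) = (-44 + 52)*(2 - 4) = 8*(-2) = -16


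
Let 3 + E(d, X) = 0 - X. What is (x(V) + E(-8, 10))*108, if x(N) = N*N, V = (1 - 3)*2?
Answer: 324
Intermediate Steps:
E(d, X) = -3 - X (E(d, X) = -3 + (0 - X) = -3 - X)
V = -4 (V = -2*2 = -4)
x(N) = N²
(x(V) + E(-8, 10))*108 = ((-4)² + (-3 - 1*10))*108 = (16 + (-3 - 10))*108 = (16 - 13)*108 = 3*108 = 324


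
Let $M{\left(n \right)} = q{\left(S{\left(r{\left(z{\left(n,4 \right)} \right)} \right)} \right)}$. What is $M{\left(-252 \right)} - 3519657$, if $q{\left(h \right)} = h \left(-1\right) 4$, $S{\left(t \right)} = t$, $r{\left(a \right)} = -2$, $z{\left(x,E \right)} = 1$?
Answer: $-3519649$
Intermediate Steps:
$q{\left(h \right)} = - 4 h$ ($q{\left(h \right)} = - h 4 = - 4 h$)
$M{\left(n \right)} = 8$ ($M{\left(n \right)} = \left(-4\right) \left(-2\right) = 8$)
$M{\left(-252 \right)} - 3519657 = 8 - 3519657 = -3519649$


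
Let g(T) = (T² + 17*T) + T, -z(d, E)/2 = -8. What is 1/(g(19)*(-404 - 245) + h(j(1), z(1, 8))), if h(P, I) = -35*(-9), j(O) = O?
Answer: -1/455932 ≈ -2.1933e-6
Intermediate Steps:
z(d, E) = 16 (z(d, E) = -2*(-8) = 16)
g(T) = T² + 18*T
h(P, I) = 315
1/(g(19)*(-404 - 245) + h(j(1), z(1, 8))) = 1/((19*(18 + 19))*(-404 - 245) + 315) = 1/((19*37)*(-649) + 315) = 1/(703*(-649) + 315) = 1/(-456247 + 315) = 1/(-455932) = -1/455932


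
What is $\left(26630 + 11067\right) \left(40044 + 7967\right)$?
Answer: $1809870667$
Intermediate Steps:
$\left(26630 + 11067\right) \left(40044 + 7967\right) = 37697 \cdot 48011 = 1809870667$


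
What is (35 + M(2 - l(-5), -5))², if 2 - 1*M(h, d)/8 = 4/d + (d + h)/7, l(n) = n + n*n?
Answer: 8579041/1225 ≈ 7003.3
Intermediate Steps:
l(n) = n + n²
M(h, d) = 16 - 32/d - 8*d/7 - 8*h/7 (M(h, d) = 16 - 8*(4/d + (d + h)/7) = 16 - 8*(4/d + (d + h)*(⅐)) = 16 - 8*(4/d + (d/7 + h/7)) = 16 - 8*(4/d + d/7 + h/7) = 16 + (-32/d - 8*d/7 - 8*h/7) = 16 - 32/d - 8*d/7 - 8*h/7)
(35 + M(2 - l(-5), -5))² = (35 + (8/7)*(-28 - 1*(-5)*(-14 - 5 + (2 - (-5)*(1 - 5))))/(-5))² = (35 + (8/7)*(-⅕)*(-28 - 1*(-5)*(-14 - 5 + (2 - (-5)*(-4)))))² = (35 + (8/7)*(-⅕)*(-28 - 1*(-5)*(-14 - 5 + (2 - 1*20))))² = (35 + (8/7)*(-⅕)*(-28 - 1*(-5)*(-14 - 5 + (2 - 20))))² = (35 + (8/7)*(-⅕)*(-28 - 1*(-5)*(-14 - 5 - 18)))² = (35 + (8/7)*(-⅕)*(-28 - 1*(-5)*(-37)))² = (35 + (8/7)*(-⅕)*(-28 - 185))² = (35 + (8/7)*(-⅕)*(-213))² = (35 + 1704/35)² = (2929/35)² = 8579041/1225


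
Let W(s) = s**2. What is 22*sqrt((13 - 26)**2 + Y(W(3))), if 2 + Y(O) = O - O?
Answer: 22*sqrt(167) ≈ 284.30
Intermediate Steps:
Y(O) = -2 (Y(O) = -2 + (O - O) = -2 + 0 = -2)
22*sqrt((13 - 26)**2 + Y(W(3))) = 22*sqrt((13 - 26)**2 - 2) = 22*sqrt((-13)**2 - 2) = 22*sqrt(169 - 2) = 22*sqrt(167)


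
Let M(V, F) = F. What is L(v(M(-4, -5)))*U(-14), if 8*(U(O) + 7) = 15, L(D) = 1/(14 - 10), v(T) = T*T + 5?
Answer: -41/32 ≈ -1.2813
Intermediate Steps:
v(T) = 5 + T² (v(T) = T² + 5 = 5 + T²)
L(D) = ¼ (L(D) = 1/4 = ¼)
U(O) = -41/8 (U(O) = -7 + (⅛)*15 = -7 + 15/8 = -41/8)
L(v(M(-4, -5)))*U(-14) = (¼)*(-41/8) = -41/32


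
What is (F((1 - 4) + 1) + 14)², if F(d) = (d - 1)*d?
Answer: 400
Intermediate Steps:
F(d) = d*(-1 + d) (F(d) = (-1 + d)*d = d*(-1 + d))
(F((1 - 4) + 1) + 14)² = (((1 - 4) + 1)*(-1 + ((1 - 4) + 1)) + 14)² = ((-3 + 1)*(-1 + (-3 + 1)) + 14)² = (-2*(-1 - 2) + 14)² = (-2*(-3) + 14)² = (6 + 14)² = 20² = 400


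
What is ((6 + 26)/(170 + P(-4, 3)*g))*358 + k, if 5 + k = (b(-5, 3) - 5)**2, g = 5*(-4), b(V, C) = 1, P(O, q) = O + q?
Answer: 6773/95 ≈ 71.295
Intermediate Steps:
g = -20
k = 11 (k = -5 + (1 - 5)**2 = -5 + (-4)**2 = -5 + 16 = 11)
((6 + 26)/(170 + P(-4, 3)*g))*358 + k = ((6 + 26)/(170 + (-4 + 3)*(-20)))*358 + 11 = (32/(170 - 1*(-20)))*358 + 11 = (32/(170 + 20))*358 + 11 = (32/190)*358 + 11 = (32*(1/190))*358 + 11 = (16/95)*358 + 11 = 5728/95 + 11 = 6773/95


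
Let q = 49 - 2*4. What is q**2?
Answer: 1681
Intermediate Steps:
q = 41 (q = 49 - 8 = 41)
q**2 = 41**2 = 1681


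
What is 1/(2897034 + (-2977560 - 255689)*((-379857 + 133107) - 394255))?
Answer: 1/2072531672279 ≈ 4.8250e-13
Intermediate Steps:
1/(2897034 + (-2977560 - 255689)*((-379857 + 133107) - 394255)) = 1/(2897034 - 3233249*(-246750 - 394255)) = 1/(2897034 - 3233249*(-641005)) = 1/(2897034 + 2072528775245) = 1/2072531672279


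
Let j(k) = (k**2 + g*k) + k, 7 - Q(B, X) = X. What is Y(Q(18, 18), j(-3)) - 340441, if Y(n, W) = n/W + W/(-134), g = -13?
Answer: -2052862729/6030 ≈ -3.4044e+5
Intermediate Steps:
Q(B, X) = 7 - X
j(k) = k**2 - 12*k (j(k) = (k**2 - 13*k) + k = k**2 - 12*k)
Y(n, W) = -W/134 + n/W (Y(n, W) = n/W + W*(-1/134) = n/W - W/134 = -W/134 + n/W)
Y(Q(18, 18), j(-3)) - 340441 = (-(-3)*(-12 - 3)/134 + (7 - 1*18)/((-3*(-12 - 3)))) - 340441 = (-(-3)*(-15)/134 + (7 - 18)/((-3*(-15)))) - 340441 = (-1/134*45 - 11/45) - 340441 = (-45/134 - 11*1/45) - 340441 = (-45/134 - 11/45) - 340441 = -3499/6030 - 340441 = -2052862729/6030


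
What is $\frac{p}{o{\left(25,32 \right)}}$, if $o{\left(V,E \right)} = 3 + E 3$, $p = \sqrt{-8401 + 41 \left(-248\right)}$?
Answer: $\frac{i \sqrt{18569}}{99} \approx 1.3764 i$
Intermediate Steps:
$p = i \sqrt{18569}$ ($p = \sqrt{-8401 - 10168} = \sqrt{-18569} = i \sqrt{18569} \approx 136.27 i$)
$o{\left(V,E \right)} = 3 + 3 E$
$\frac{p}{o{\left(25,32 \right)}} = \frac{i \sqrt{18569}}{3 + 3 \cdot 32} = \frac{i \sqrt{18569}}{3 + 96} = \frac{i \sqrt{18569}}{99}$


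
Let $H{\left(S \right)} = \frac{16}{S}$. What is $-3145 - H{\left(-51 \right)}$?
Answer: $- \frac{160379}{51} \approx -3144.7$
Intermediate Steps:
$-3145 - H{\left(-51 \right)} = -3145 - \frac{16}{-51} = -3145 - 16 \left(- \frac{1}{51}\right) = -3145 - - \frac{16}{51} = -3145 + \frac{16}{51} = - \frac{160379}{51}$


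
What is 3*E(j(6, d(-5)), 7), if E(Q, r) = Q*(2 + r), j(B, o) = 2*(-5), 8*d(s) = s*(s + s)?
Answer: -270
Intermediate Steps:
d(s) = s²/4 (d(s) = (s*(s + s))/8 = (s*(2*s))/8 = (2*s²)/8 = s²/4)
j(B, o) = -10
3*E(j(6, d(-5)), 7) = 3*(-10*(2 + 7)) = 3*(-10*9) = 3*(-90) = -270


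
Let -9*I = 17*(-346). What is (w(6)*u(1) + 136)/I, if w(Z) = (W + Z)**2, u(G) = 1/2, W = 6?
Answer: 936/2941 ≈ 0.31826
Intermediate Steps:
u(G) = 1/2
w(Z) = (6 + Z)**2
I = 5882/9 (I = -17*(-346)/9 = -1/9*(-5882) = 5882/9 ≈ 653.56)
(w(6)*u(1) + 136)/I = ((6 + 6)**2*(1/2) + 136)/(5882/9) = (12**2*(1/2) + 136)*(9/5882) = (144*(1/2) + 136)*(9/5882) = (72 + 136)*(9/5882) = 208*(9/5882) = 936/2941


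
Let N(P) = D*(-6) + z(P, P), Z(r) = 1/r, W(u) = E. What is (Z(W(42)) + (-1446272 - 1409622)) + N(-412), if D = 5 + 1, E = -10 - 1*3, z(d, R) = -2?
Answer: -37127117/13 ≈ -2.8559e+6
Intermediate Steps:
E = -13 (E = -10 - 3 = -13)
D = 6
W(u) = -13
N(P) = -38 (N(P) = 6*(-6) - 2 = -36 - 2 = -38)
(Z(W(42)) + (-1446272 - 1409622)) + N(-412) = (1/(-13) + (-1446272 - 1409622)) - 38 = (-1/13 - 2855894) - 38 = -37126623/13 - 38 = -37127117/13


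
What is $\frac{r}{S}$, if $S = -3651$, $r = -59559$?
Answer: $\frac{19853}{1217} \approx 16.313$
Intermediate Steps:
$\frac{r}{S} = - \frac{59559}{-3651} = \left(-59559\right) \left(- \frac{1}{3651}\right) = \frac{19853}{1217}$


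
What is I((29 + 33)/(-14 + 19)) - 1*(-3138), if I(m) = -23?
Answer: 3115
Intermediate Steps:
I((29 + 33)/(-14 + 19)) - 1*(-3138) = -23 - 1*(-3138) = -23 + 3138 = 3115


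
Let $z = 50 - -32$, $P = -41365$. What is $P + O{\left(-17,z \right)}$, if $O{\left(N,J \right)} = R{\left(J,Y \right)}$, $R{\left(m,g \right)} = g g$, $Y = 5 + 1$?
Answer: $-41329$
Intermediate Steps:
$Y = 6$
$z = 82$ ($z = 50 + 32 = 82$)
$R{\left(m,g \right)} = g^{2}$
$O{\left(N,J \right)} = 36$ ($O{\left(N,J \right)} = 6^{2} = 36$)
$P + O{\left(-17,z \right)} = -41365 + 36 = -41329$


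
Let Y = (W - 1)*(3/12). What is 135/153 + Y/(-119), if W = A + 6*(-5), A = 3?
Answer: 16/17 ≈ 0.94118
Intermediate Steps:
W = -27 (W = 3 + 6*(-5) = 3 - 30 = -27)
Y = -7 (Y = (-27 - 1)*(3/12) = -84/12 = -28*¼ = -7)
135/153 + Y/(-119) = 135/153 - 7/(-119) = 135*(1/153) - 7*(-1/119) = 15/17 + 1/17 = 16/17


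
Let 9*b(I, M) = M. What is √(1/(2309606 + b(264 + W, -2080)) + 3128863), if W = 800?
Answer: √1351638161189834716354/20784374 ≈ 1768.9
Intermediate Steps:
b(I, M) = M/9
√(1/(2309606 + b(264 + W, -2080)) + 3128863) = √(1/(2309606 + (⅑)*(-2080)) + 3128863) = √(1/(2309606 - 2080/9) + 3128863) = √(1/(20784374/9) + 3128863) = √(9/20784374 + 3128863) = √(65031458786771/20784374) = √1351638161189834716354/20784374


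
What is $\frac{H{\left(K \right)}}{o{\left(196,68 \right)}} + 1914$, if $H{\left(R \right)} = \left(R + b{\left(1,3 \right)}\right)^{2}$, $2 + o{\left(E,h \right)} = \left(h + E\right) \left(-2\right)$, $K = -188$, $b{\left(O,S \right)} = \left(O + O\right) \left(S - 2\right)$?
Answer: $\frac{489912}{265} \approx 1848.7$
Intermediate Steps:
$b{\left(O,S \right)} = 2 O \left(-2 + S\right)$
$o{\left(E,h \right)} = -2 - 2 E - 2 h$ ($o{\left(E,h \right)} = -2 + \left(h + E\right) \left(-2\right) = -2 + \left(E + h\right) \left(-2\right) = -2 - \left(2 E + 2 h\right) = -2 - 2 E - 2 h$)
$H{\left(R \right)} = \left(2 + R\right)^{2}$ ($H{\left(R \right)} = \left(R + 2 \cdot 1 \left(-2 + 3\right)\right)^{2} = \left(R + 2 \cdot 1 \cdot 1\right)^{2} = \left(R + 2\right)^{2} = \left(2 + R\right)^{2}$)
$\frac{H{\left(K \right)}}{o{\left(196,68 \right)}} + 1914 = \frac{\left(2 - 188\right)^{2}}{-2 - 392 - 136} + 1914 = \frac{\left(-186\right)^{2}}{-2 - 392 - 136} + 1914 = \frac{34596}{-530} + 1914 = 34596 \left(- \frac{1}{530}\right) + 1914 = - \frac{17298}{265} + 1914 = \frac{489912}{265}$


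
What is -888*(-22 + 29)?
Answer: -6216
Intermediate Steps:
-888*(-22 + 29) = -888*7 = -6216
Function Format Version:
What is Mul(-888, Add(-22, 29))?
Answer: -6216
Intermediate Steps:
Mul(-888, Add(-22, 29)) = Mul(-888, 7) = -6216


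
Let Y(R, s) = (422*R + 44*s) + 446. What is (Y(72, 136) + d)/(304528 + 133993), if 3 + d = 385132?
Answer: 421943/438521 ≈ 0.96220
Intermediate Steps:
d = 385129 (d = -3 + 385132 = 385129)
Y(R, s) = 446 + 44*s + 422*R (Y(R, s) = (44*s + 422*R) + 446 = 446 + 44*s + 422*R)
(Y(72, 136) + d)/(304528 + 133993) = ((446 + 44*136 + 422*72) + 385129)/(304528 + 133993) = ((446 + 5984 + 30384) + 385129)/438521 = (36814 + 385129)*(1/438521) = 421943*(1/438521) = 421943/438521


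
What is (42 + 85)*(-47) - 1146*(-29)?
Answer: 27265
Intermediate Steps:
(42 + 85)*(-47) - 1146*(-29) = 127*(-47) - 1*(-33234) = -5969 + 33234 = 27265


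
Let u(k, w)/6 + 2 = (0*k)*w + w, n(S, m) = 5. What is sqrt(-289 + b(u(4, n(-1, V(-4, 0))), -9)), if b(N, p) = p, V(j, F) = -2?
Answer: I*sqrt(298) ≈ 17.263*I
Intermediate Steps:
u(k, w) = -12 + 6*w (u(k, w) = -12 + 6*((0*k)*w + w) = -12 + 6*(0*w + w) = -12 + 6*(0 + w) = -12 + 6*w)
sqrt(-289 + b(u(4, n(-1, V(-4, 0))), -9)) = sqrt(-289 - 9) = sqrt(-298) = I*sqrt(298)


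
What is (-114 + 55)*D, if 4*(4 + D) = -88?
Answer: 1534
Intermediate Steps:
D = -26 (D = -4 + (1/4)*(-88) = -4 - 22 = -26)
(-114 + 55)*D = (-114 + 55)*(-26) = -59*(-26) = 1534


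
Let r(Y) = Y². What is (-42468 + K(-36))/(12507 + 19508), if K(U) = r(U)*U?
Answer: -89124/32015 ≈ -2.7838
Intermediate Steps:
K(U) = U³ (K(U) = U²*U = U³)
(-42468 + K(-36))/(12507 + 19508) = (-42468 + (-36)³)/(12507 + 19508) = (-42468 - 46656)/32015 = -89124*1/32015 = -89124/32015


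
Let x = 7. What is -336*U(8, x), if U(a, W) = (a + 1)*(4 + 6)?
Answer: -30240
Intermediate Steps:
U(a, W) = 10 + 10*a (U(a, W) = (1 + a)*10 = 10 + 10*a)
-336*U(8, x) = -336*(10 + 10*8) = -336*(10 + 80) = -336*90 = -30240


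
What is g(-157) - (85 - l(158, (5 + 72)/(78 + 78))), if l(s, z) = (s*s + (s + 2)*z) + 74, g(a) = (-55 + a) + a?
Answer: 961856/39 ≈ 24663.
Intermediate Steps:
g(a) = -55 + 2*a
l(s, z) = 74 + s² + z*(2 + s) (l(s, z) = (s² + (2 + s)*z) + 74 = (s² + z*(2 + s)) + 74 = 74 + s² + z*(2 + s))
g(-157) - (85 - l(158, (5 + 72)/(78 + 78))) = (-55 + 2*(-157)) - (85 - (74 + 158² + 2*((5 + 72)/(78 + 78)) + 158*((5 + 72)/(78 + 78)))) = (-55 - 314) - (85 - (74 + 24964 + 2*(77/156) + 158*(77/156))) = -369 - (85 - (74 + 24964 + 2*(77*(1/156)) + 158*(77*(1/156)))) = -369 - (85 - (74 + 24964 + 2*(77/156) + 158*(77/156))) = -369 - (85 - (74 + 24964 + 77/78 + 6083/78)) = -369 - (85 - 1*979562/39) = -369 - (85 - 979562/39) = -369 - 1*(-976247/39) = -369 + 976247/39 = 961856/39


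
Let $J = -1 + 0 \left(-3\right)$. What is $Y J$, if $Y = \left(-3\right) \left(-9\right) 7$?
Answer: $-189$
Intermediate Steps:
$Y = 189$ ($Y = 27 \cdot 7 = 189$)
$J = -1$ ($J = -1 + 0 = -1$)
$Y J = 189 \left(-1\right) = -189$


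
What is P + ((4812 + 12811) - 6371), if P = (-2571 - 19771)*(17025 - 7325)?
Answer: -216706148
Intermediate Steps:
P = -216717400 (P = -22342*9700 = -216717400)
P + ((4812 + 12811) - 6371) = -216717400 + ((4812 + 12811) - 6371) = -216717400 + (17623 - 6371) = -216717400 + 11252 = -216706148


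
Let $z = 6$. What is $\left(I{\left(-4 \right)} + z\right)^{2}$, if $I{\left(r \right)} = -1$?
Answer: $25$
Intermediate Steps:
$\left(I{\left(-4 \right)} + z\right)^{2} = \left(-1 + 6\right)^{2} = 5^{2} = 25$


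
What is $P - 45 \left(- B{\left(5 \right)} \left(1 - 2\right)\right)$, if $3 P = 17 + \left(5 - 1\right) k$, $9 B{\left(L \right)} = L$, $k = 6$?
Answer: $- \frac{34}{3} \approx -11.333$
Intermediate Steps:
$B{\left(L \right)} = \frac{L}{9}$
$P = \frac{41}{3}$ ($P = \frac{17 + \left(5 - 1\right) 6}{3} = \frac{17 + 4 \cdot 6}{3} = \frac{17 + 24}{3} = \frac{1}{3} \cdot 41 = \frac{41}{3} \approx 13.667$)
$P - 45 \left(- B{\left(5 \right)} \left(1 - 2\right)\right) = \frac{41}{3} - 45 \left(- \frac{1}{9} \cdot 5 \left(1 - 2\right)\right) = \frac{41}{3} - 45 \left(- \frac{5 \left(-1\right)}{9}\right) = \frac{41}{3} - 45 \left(\left(-1\right) \left(- \frac{5}{9}\right)\right) = \frac{41}{3} - 25 = - \frac{34}{3}$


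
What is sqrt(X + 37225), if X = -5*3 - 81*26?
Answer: 4*sqrt(2194) ≈ 187.36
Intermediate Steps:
X = -2121 (X = -15 - 2106 = -2121)
sqrt(X + 37225) = sqrt(-2121 + 37225) = sqrt(35104) = 4*sqrt(2194)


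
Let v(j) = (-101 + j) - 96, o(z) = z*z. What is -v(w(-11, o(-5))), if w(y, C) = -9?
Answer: 206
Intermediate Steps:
o(z) = z²
v(j) = -197 + j
-v(w(-11, o(-5))) = -(-197 - 9) = -1*(-206) = 206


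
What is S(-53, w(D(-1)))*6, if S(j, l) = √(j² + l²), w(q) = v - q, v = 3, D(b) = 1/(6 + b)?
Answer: 6*√70421/5 ≈ 318.44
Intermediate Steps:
w(q) = 3 - q
S(-53, w(D(-1)))*6 = √((-53)² + (3 - 1/(6 - 1))²)*6 = √(2809 + (3 - 1/5)²)*6 = √(2809 + (3 - 1*⅕)²)*6 = √(2809 + (3 - ⅕)²)*6 = √(2809 + (14/5)²)*6 = √(2809 + 196/25)*6 = √(70421/25)*6 = (√70421/5)*6 = 6*√70421/5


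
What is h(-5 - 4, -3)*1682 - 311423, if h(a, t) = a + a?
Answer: -341699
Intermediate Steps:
h(a, t) = 2*a
h(-5 - 4, -3)*1682 - 311423 = (2*(-5 - 4))*1682 - 311423 = (2*(-9))*1682 - 311423 = -18*1682 - 311423 = -30276 - 311423 = -341699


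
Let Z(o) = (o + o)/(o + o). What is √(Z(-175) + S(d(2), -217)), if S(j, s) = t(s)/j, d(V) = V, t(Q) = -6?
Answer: I*√2 ≈ 1.4142*I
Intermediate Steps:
S(j, s) = -6/j
Z(o) = 1 (Z(o) = (2*o)/((2*o)) = (2*o)*(1/(2*o)) = 1)
√(Z(-175) + S(d(2), -217)) = √(1 - 6/2) = √(1 - 6*½) = √(1 - 3) = √(-2) = I*√2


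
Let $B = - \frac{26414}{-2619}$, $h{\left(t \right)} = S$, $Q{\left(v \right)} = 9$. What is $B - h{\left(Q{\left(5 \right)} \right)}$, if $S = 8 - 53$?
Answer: $\frac{144269}{2619} \approx 55.086$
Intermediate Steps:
$S = -45$
$h{\left(t \right)} = -45$
$B = \frac{26414}{2619}$ ($B = \left(-26414\right) \left(- \frac{1}{2619}\right) = \frac{26414}{2619} \approx 10.086$)
$B - h{\left(Q{\left(5 \right)} \right)} = \frac{26414}{2619} - -45 = \frac{26414}{2619} + 45 = \frac{144269}{2619}$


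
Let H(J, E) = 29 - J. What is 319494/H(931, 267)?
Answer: -159747/451 ≈ -354.21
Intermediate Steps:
319494/H(931, 267) = 319494/(29 - 1*931) = 319494/(29 - 931) = 319494/(-902) = 319494*(-1/902) = -159747/451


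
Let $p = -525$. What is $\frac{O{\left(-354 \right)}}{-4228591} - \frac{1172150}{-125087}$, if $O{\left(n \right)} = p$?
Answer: $\frac{4956608611325}{528941762417} \approx 9.3708$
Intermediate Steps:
$O{\left(n \right)} = -525$
$\frac{O{\left(-354 \right)}}{-4228591} - \frac{1172150}{-125087} = - \frac{525}{-4228591} - \frac{1172150}{-125087} = \left(-525\right) \left(- \frac{1}{4228591}\right) - - \frac{1172150}{125087} = \frac{525}{4228591} + \frac{1172150}{125087} = \frac{4956608611325}{528941762417}$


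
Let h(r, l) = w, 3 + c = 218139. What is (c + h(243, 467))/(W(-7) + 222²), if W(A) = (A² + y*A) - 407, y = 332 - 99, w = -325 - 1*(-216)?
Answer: 218027/47295 ≈ 4.6099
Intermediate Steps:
c = 218136 (c = -3 + 218139 = 218136)
w = -109 (w = -325 + 216 = -109)
y = 233
h(r, l) = -109
W(A) = -407 + A² + 233*A (W(A) = (A² + 233*A) - 407 = -407 + A² + 233*A)
(c + h(243, 467))/(W(-7) + 222²) = (218136 - 109)/((-407 + (-7)² + 233*(-7)) + 222²) = 218027/((-407 + 49 - 1631) + 49284) = 218027/(-1989 + 49284) = 218027/47295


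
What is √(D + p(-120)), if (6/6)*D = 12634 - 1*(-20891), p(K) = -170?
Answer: √33355 ≈ 182.63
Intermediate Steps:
D = 33525 (D = 12634 - 1*(-20891) = 12634 + 20891 = 33525)
√(D + p(-120)) = √(33525 - 170) = √33355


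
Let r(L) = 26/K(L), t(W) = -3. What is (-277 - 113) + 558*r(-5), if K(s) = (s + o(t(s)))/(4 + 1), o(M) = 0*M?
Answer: -14898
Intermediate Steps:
o(M) = 0
K(s) = s/5 (K(s) = (s + 0)/(4 + 1) = s/5)
r(L) = 130/L (r(L) = 26/((L/5)) = 26*(5/L) = 130/L)
(-277 - 113) + 558*r(-5) = (-277 - 113) + 558*(130/(-5)) = -390 + 558*(130*(-⅕)) = -390 + 558*(-26) = -390 - 14508 = -14898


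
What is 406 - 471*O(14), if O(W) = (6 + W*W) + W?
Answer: -101330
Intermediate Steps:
O(W) = 6 + W + W² (O(W) = (6 + W²) + W = 6 + W + W²)
406 - 471*O(14) = 406 - 471*(6 + 14 + 14²) = 406 - 471*(6 + 14 + 196) = 406 - 471*216 = 406 - 101736 = -101330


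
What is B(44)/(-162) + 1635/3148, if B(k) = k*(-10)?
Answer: 824995/254988 ≈ 3.2354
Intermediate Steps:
B(k) = -10*k
B(44)/(-162) + 1635/3148 = -10*44/(-162) + 1635/3148 = -440*(-1/162) + 1635*(1/3148) = 220/81 + 1635/3148 = 824995/254988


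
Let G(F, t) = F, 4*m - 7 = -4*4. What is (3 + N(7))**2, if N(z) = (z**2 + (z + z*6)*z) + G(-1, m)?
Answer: 155236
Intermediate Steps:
m = -9/4 (m = 7/4 + (-4*4)/4 = 7/4 + (1/4)*(-16) = 7/4 - 4 = -9/4 ≈ -2.2500)
N(z) = -1 + 8*z**2 (N(z) = (z**2 + (z + z*6)*z) - 1 = (z**2 + (z + 6*z)*z) - 1 = (z**2 + (7*z)*z) - 1 = (z**2 + 7*z**2) - 1 = 8*z**2 - 1 = -1 + 8*z**2)
(3 + N(7))**2 = (3 + (-1 + 8*7**2))**2 = (3 + (-1 + 8*49))**2 = (3 + (-1 + 392))**2 = (3 + 391)**2 = 394**2 = 155236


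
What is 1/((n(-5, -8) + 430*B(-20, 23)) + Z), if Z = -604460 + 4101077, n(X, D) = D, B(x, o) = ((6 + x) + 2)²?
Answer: 1/3558529 ≈ 2.8101e-7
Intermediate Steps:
B(x, o) = (8 + x)²
Z = 3496617
1/((n(-5, -8) + 430*B(-20, 23)) + Z) = 1/((-8 + 430*(8 - 20)²) + 3496617) = 1/((-8 + 430*(-12)²) + 3496617) = 1/((-8 + 430*144) + 3496617) = 1/((-8 + 61920) + 3496617) = 1/(61912 + 3496617) = 1/3558529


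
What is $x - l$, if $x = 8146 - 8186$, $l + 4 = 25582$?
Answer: $-25618$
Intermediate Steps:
$l = 25578$ ($l = -4 + 25582 = 25578$)
$x = -40$ ($x = 8146 - 8186 = -40$)
$x - l = -40 - 25578 = -25618$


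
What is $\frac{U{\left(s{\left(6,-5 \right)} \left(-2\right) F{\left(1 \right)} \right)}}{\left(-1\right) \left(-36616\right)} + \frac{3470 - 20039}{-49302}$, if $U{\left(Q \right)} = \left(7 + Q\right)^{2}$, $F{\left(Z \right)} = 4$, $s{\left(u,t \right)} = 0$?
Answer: $\frac{33839239}{100291224} \approx 0.33741$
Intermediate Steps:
$\frac{U{\left(s{\left(6,-5 \right)} \left(-2\right) F{\left(1 \right)} \right)}}{\left(-1\right) \left(-36616\right)} + \frac{3470 - 20039}{-49302} = \frac{\left(7 + 0 \left(-2\right) 4\right)^{2}}{\left(-1\right) \left(-36616\right)} + \frac{3470 - 20039}{-49302} = \frac{\left(7 + 0 \cdot 4\right)^{2}}{36616} - - \frac{1841}{5478} = \left(7 + 0\right)^{2} \cdot \frac{1}{36616} + \frac{1841}{5478} = 7^{2} \cdot \frac{1}{36616} + \frac{1841}{5478} = 49 \cdot \frac{1}{36616} + \frac{1841}{5478} = \frac{49}{36616} + \frac{1841}{5478} = \frac{33839239}{100291224}$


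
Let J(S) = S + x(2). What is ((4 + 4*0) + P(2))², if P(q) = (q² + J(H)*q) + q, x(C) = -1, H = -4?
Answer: 0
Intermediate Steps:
J(S) = -1 + S (J(S) = S - 1 = -1 + S)
P(q) = q² - 4*q (P(q) = (q² + (-1 - 4)*q) + q = (q² - 5*q) + q = q² - 4*q)
((4 + 4*0) + P(2))² = ((4 + 4*0) + 2*(-4 + 2))² = ((4 + 0) + 2*(-2))² = (4 - 4)² = 0² = 0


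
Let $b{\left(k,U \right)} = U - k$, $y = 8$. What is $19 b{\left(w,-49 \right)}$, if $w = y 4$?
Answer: $-1539$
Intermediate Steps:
$w = 32$ ($w = 8 \cdot 4 = 32$)
$19 b{\left(w,-49 \right)} = 19 \left(-49 - 32\right) = 19 \left(-81\right) = -1539$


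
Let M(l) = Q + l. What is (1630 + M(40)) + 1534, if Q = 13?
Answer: 3217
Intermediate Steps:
M(l) = 13 + l
(1630 + M(40)) + 1534 = (1630 + (13 + 40)) + 1534 = (1630 + 53) + 1534 = 1683 + 1534 = 3217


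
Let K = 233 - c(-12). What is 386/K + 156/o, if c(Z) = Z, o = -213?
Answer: 14666/17395 ≈ 0.84312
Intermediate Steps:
K = 245 (K = 233 - 1*(-12) = 233 + 12 = 245)
386/K + 156/o = 386/245 + 156/(-213) = 386*(1/245) + 156*(-1/213) = 386/245 - 52/71 = 14666/17395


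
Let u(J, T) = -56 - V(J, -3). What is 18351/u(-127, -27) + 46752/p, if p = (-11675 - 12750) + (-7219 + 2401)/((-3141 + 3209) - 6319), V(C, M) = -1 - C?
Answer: -2854943560671/27787005974 ≈ -102.74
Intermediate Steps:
p = -152675857/6251 (p = -24425 - 4818/(68 - 6319) = -24425 - 4818/(-6251) = -24425 - 4818*(-1/6251) = -24425 + 4818/6251 = -152675857/6251 ≈ -24424.)
u(J, T) = -55 + J (u(J, T) = -56 - (-1 - J) = -56 + (1 + J) = -55 + J)
18351/u(-127, -27) + 46752/p = 18351/(-55 - 127) + 46752/(-152675857/6251) = 18351/(-182) + 46752*(-6251/152675857) = 18351*(-1/182) - 292246752/152675857 = -18351/182 - 292246752/152675857 = -2854943560671/27787005974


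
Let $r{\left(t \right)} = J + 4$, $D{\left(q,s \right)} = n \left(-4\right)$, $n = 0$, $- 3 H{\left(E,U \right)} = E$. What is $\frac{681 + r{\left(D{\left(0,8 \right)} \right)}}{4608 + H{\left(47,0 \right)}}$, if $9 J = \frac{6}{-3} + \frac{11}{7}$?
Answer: $\frac{14384}{96439} \approx 0.14915$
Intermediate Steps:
$H{\left(E,U \right)} = - \frac{E}{3}$
$J = - \frac{1}{21}$ ($J = \frac{\frac{6}{-3} + \frac{11}{7}}{9} = \frac{6 \left(- \frac{1}{3}\right) + 11 \cdot \frac{1}{7}}{9} = \frac{-2 + \frac{11}{7}}{9} = \frac{1}{9} \left(- \frac{3}{7}\right) = - \frac{1}{21} \approx -0.047619$)
$D{\left(q,s \right)} = 0$ ($D{\left(q,s \right)} = 0 \left(-4\right) = 0$)
$r{\left(t \right)} = \frac{83}{21}$ ($r{\left(t \right)} = - \frac{1}{21} + 4 = \frac{83}{21}$)
$\frac{681 + r{\left(D{\left(0,8 \right)} \right)}}{4608 + H{\left(47,0 \right)}} = \frac{681 + \frac{83}{21}}{4608 - \frac{47}{3}} = \frac{14384}{21 \left(4608 - \frac{47}{3}\right)} = \frac{14384}{21 \cdot \frac{13777}{3}} = \frac{14384}{21} \cdot \frac{3}{13777} = \frac{14384}{96439}$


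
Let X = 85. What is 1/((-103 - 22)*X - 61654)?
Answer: -1/72279 ≈ -1.3835e-5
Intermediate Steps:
1/((-103 - 22)*X - 61654) = 1/((-103 - 22)*85 - 61654) = 1/(-125*85 - 61654) = 1/(-10625 - 61654) = 1/(-72279) = -1/72279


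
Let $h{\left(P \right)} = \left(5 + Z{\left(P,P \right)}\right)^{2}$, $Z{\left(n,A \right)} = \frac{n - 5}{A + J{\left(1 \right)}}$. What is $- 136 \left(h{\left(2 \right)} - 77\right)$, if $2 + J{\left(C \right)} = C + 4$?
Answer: $\frac{195976}{25} \approx 7839.0$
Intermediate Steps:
$J{\left(C \right)} = 2 + C$ ($J{\left(C \right)} = -2 + \left(C + 4\right) = -2 + \left(4 + C\right) = 2 + C$)
$Z{\left(n,A \right)} = \frac{-5 + n}{3 + A}$ ($Z{\left(n,A \right)} = \frac{n - 5}{A + \left(2 + 1\right)} = \frac{-5 + n}{A + 3} = \frac{-5 + n}{3 + A}$)
$h{\left(P \right)} = \left(5 + \frac{-5 + P}{3 + P}\right)^{2}$
$- 136 \left(h{\left(2 \right)} - 77\right) = - 136 \left(\frac{4 \left(5 + 3 \cdot 2\right)^{2}}{\left(3 + 2\right)^{2}} - 77\right) = - 136 \left(\frac{4 \left(5 + 6\right)^{2}}{25} - 77\right) = - 136 \left(4 \cdot \frac{1}{25} \cdot 11^{2} - 77\right) = - 136 \left(4 \cdot \frac{1}{25} \cdot 121 - 77\right) = - 136 \left(\frac{484}{25} - 77\right) = \left(-136\right) \left(- \frac{1441}{25}\right) = \frac{195976}{25}$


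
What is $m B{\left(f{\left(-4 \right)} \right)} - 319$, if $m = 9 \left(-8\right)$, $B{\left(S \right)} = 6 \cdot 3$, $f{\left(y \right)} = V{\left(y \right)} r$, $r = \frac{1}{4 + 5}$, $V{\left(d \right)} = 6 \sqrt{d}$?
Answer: $-1615$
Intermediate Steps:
$r = \frac{1}{9} \approx 0.11111$
$f{\left(y \right)} = \frac{2 \sqrt{y}}{3}$ ($f{\left(y \right)} = 6 \sqrt{y} \frac{1}{9} = \frac{2 \sqrt{y}}{3}$)
$B{\left(S \right)} = 18$
$m = -72$
$m B{\left(f{\left(-4 \right)} \right)} - 319 = \left(-72\right) 18 - 319 = -1296 - 319 = -1615$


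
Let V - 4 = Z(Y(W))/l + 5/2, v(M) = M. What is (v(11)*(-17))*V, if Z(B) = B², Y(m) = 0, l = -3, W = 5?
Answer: -2431/2 ≈ -1215.5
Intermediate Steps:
V = 13/2 (V = 4 + (0²/(-3) + 5/2) = 4 + (0*(-⅓) + 5*(½)) = 4 + (0 + 5/2) = 4 + 5/2 = 13/2 ≈ 6.5000)
(v(11)*(-17))*V = (11*(-17))*(13/2) = -187*13/2 = -2431/2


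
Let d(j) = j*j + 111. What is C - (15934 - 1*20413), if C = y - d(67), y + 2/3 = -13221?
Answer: -40028/3 ≈ -13343.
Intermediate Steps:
y = -39665/3 (y = -⅔ - 13221 = -39665/3 ≈ -13222.)
d(j) = 111 + j² (d(j) = j² + 111 = 111 + j²)
C = -53465/3 (C = -39665/3 - (111 + 67²) = -39665/3 - (111 + 4489) = -39665/3 - 1*4600 = -39665/3 - 4600 = -53465/3 ≈ -17822.)
C - (15934 - 1*20413) = -53465/3 - (15934 - 1*20413) = -53465/3 - (15934 - 20413) = -53465/3 - 1*(-4479) = -53465/3 + 4479 = -40028/3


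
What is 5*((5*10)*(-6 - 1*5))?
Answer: -2750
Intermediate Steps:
5*((5*10)*(-6 - 1*5)) = 5*(50*(-6 - 5)) = 5*(50*(-11)) = 5*(-550) = -2750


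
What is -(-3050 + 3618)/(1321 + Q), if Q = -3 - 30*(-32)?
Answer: -284/1139 ≈ -0.24934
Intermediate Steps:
Q = 957 (Q = -3 + 960 = 957)
-(-3050 + 3618)/(1321 + Q) = -(-3050 + 3618)/(1321 + 957) = -568/2278 = -1*284/1139 = -284/1139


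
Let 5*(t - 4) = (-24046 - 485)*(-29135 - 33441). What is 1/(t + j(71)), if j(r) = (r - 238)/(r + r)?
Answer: 710/217977365557 ≈ 3.2572e-9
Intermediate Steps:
j(r) = (-238 + r)/(2*r) (j(r) = (-238 + r)/((2*r)) = (-238 + r)*(1/(2*r)) = (-238 + r)/(2*r))
t = 1535051876/5 (t = 4 + ((-24046 - 485)*(-29135 - 33441))/5 = 4 + (-24531*(-62576))/5 = 4 + (⅕)*1535051856 = 4 + 1535051856/5 = 1535051876/5 ≈ 3.0701e+8)
1/(t + j(71)) = 1/(1535051876/5 + (½)*(-238 + 71)/71) = 1/(1535051876/5 + (½)*(1/71)*(-167)) = 1/(1535051876/5 - 167/142) = 1/(217977365557/710) = 710/217977365557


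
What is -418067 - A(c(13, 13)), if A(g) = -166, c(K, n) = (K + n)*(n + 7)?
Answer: -417901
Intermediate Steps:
c(K, n) = (7 + n)*(K + n) (c(K, n) = (K + n)*(7 + n) = (7 + n)*(K + n))
-418067 - A(c(13, 13)) = -418067 - 1*(-166) = -418067 + 166 = -417901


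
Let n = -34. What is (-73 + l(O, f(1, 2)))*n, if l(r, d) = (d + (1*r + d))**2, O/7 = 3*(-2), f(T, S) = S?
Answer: -46614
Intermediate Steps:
O = -42 (O = 7*(3*(-2)) = 7*(-6) = -42)
l(r, d) = (r + 2*d)**2 (l(r, d) = (d + (r + d))**2 = (d + (d + r))**2 = (r + 2*d)**2)
(-73 + l(O, f(1, 2)))*n = (-73 + (-42 + 2*2)**2)*(-34) = (-73 + (-42 + 4)**2)*(-34) = (-73 + (-38)**2)*(-34) = (-73 + 1444)*(-34) = 1371*(-34) = -46614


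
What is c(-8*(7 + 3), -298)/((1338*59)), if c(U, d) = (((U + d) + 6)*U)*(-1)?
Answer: -4960/13157 ≈ -0.37699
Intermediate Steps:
c(U, d) = -U*(6 + U + d) (c(U, d) = ((6 + U + d)*U)*(-1) = (U*(6 + U + d))*(-1) = -U*(6 + U + d))
c(-8*(7 + 3), -298)/((1338*59)) = (-(-8*(7 + 3))*(6 - 8*(7 + 3) - 298))/((1338*59)) = -(-8*10)*(6 - 8*10 - 298)/78942 = -1*(-80)*(6 - 80 - 298)*(1/78942) = -1*(-80)*(-372)*(1/78942) = -29760*1/78942 = -4960/13157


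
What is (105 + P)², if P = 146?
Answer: 63001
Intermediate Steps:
(105 + P)² = (105 + 146)² = 251² = 63001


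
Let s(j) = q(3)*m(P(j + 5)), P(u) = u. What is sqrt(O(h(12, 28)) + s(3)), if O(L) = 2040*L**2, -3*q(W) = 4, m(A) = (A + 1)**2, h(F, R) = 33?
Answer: 6*sqrt(61707) ≈ 1490.5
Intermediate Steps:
m(A) = (1 + A)**2
q(W) = -4/3 (q(W) = -1/3*4 = -4/3)
s(j) = -4*(6 + j)**2/3 (s(j) = -4*(1 + (j + 5))**2/3 = -4*(1 + (5 + j))**2/3 = -4*(6 + j)**2/3)
sqrt(O(h(12, 28)) + s(3)) = sqrt(2040*33**2 - 4*(6 + 3)**2/3) = sqrt(2040*1089 - 4/3*9**2) = sqrt(2221560 - 4/3*81) = sqrt(2221560 - 108) = sqrt(2221452) = 6*sqrt(61707)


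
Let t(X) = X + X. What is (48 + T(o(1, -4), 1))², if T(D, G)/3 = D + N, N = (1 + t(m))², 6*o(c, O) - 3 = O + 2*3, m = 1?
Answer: 24025/4 ≈ 6006.3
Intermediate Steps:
t(X) = 2*X
o(c, O) = 3/2 + O/6 (o(c, O) = ½ + (O + 2*3)/6 = ½ + (O + 6)/6 = ½ + (6 + O)/6 = ½ + (1 + O/6) = 3/2 + O/6)
N = 9 (N = (1 + 2*1)² = (1 + 2)² = 3² = 9)
T(D, G) = 27 + 3*D (T(D, G) = 3*(D + 9) = 3*(9 + D) = 27 + 3*D)
(48 + T(o(1, -4), 1))² = (48 + (27 + 3*(3/2 + (⅙)*(-4))))² = (48 + (27 + 3*(3/2 - ⅔)))² = (48 + (27 + 3*(⅚)))² = (48 + (27 + 5/2))² = (48 + 59/2)² = (155/2)² = 24025/4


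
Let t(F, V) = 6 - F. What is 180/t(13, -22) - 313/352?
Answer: -65551/2464 ≈ -26.603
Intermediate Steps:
180/t(13, -22) - 313/352 = 180/(6 - 1*13) - 313/352 = 180/(6 - 13) - 313*1/352 = 180/(-7) - 313/352 = 180*(-1/7) - 313/352 = -180/7 - 313/352 = -65551/2464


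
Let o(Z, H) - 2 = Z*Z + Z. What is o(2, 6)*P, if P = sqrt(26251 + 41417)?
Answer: 16*sqrt(16917) ≈ 2081.0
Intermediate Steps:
o(Z, H) = 2 + Z + Z**2 (o(Z, H) = 2 + (Z*Z + Z) = 2 + (Z**2 + Z) = 2 + (Z + Z**2) = 2 + Z + Z**2)
P = 2*sqrt(16917) (P = sqrt(67668) = 2*sqrt(16917) ≈ 260.13)
o(2, 6)*P = (2 + 2 + 2**2)*(2*sqrt(16917)) = (2 + 2 + 4)*(2*sqrt(16917)) = 8*(2*sqrt(16917)) = 16*sqrt(16917)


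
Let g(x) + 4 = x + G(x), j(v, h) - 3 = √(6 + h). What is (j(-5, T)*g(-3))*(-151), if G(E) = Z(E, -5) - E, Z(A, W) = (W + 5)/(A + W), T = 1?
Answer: 1812 + 604*√7 ≈ 3410.0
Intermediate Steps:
Z(A, W) = (5 + W)/(A + W)
G(E) = -E (G(E) = (5 - 5)/(E - 5) - E = 0/(-5 + E) - E = 0 - E = -E)
j(v, h) = 3 + √(6 + h)
g(x) = -4 (g(x) = -4 + (x - x) = -4 + 0 = -4)
(j(-5, T)*g(-3))*(-151) = ((3 + √(6 + 1))*(-4))*(-151) = ((3 + √7)*(-4))*(-151) = (-12 - 4*√7)*(-151) = 1812 + 604*√7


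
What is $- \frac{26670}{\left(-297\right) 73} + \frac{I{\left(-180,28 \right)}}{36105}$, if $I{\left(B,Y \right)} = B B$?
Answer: $\frac{37008550}{17395389} \approx 2.1275$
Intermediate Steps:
$I{\left(B,Y \right)} = B^{2}$
$- \frac{26670}{\left(-297\right) 73} + \frac{I{\left(-180,28 \right)}}{36105} = - \frac{26670}{\left(-297\right) 73} + \frac{\left(-180\right)^{2}}{36105} = - \frac{26670}{-21681} + 32400 \cdot \frac{1}{36105} = \left(-26670\right) \left(- \frac{1}{21681}\right) + \frac{2160}{2407} = \frac{8890}{7227} + \frac{2160}{2407} = \frac{37008550}{17395389}$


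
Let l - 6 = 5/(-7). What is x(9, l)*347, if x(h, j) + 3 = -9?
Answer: -4164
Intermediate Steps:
l = 37/7 (l = 6 + 5/(-7) = 6 + 5*(-1/7) = 6 - 5/7 = 37/7 ≈ 5.2857)
x(h, j) = -12 (x(h, j) = -3 - 9 = -12)
x(9, l)*347 = -12*347 = -4164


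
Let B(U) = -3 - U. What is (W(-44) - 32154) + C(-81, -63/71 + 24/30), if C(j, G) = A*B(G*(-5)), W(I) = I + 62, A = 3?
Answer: -2282388/71 ≈ -32146.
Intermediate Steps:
W(I) = 62 + I
C(j, G) = -9 + 15*G (C(j, G) = 3*(-3 - G*(-5)) = 3*(-3 - (-5)*G) = 3*(-3 + 5*G) = -9 + 15*G)
(W(-44) - 32154) + C(-81, -63/71 + 24/30) = ((62 - 44) - 32154) + (-9 + 15*(-63/71 + 24/30)) = (18 - 32154) + (-9 + 15*(-63*1/71 + 24*(1/30))) = -32136 + (-9 + 15*(-63/71 + ⅘)) = -32136 + (-9 + 15*(-31/355)) = -32136 + (-9 - 93/71) = -32136 - 732/71 = -2282388/71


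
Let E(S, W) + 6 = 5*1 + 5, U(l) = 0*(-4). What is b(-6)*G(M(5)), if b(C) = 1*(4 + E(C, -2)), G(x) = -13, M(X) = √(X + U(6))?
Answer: -104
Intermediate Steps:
U(l) = 0
M(X) = √X (M(X) = √(X + 0) = √X)
E(S, W) = 4 (E(S, W) = -6 + (5*1 + 5) = -6 + (5 + 5) = -6 + 10 = 4)
b(C) = 8 (b(C) = 1*(4 + 4) = 1*8 = 8)
b(-6)*G(M(5)) = 8*(-13) = -104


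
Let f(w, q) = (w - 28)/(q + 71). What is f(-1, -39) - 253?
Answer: -8125/32 ≈ -253.91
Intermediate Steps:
f(w, q) = (-28 + w)/(71 + q)
f(-1, -39) - 253 = (-28 - 1)/(71 - 39) - 253 = -29/32 - 253 = -8125/32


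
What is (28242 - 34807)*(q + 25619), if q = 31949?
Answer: -377933920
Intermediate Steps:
(28242 - 34807)*(q + 25619) = (28242 - 34807)*(31949 + 25619) = -6565*57568 = -377933920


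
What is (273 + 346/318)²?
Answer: 1899216400/25281 ≈ 75124.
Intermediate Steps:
(273 + 346/318)² = (273 + 346*(1/318))² = (273 + 173/159)² = (43580/159)² = 1899216400/25281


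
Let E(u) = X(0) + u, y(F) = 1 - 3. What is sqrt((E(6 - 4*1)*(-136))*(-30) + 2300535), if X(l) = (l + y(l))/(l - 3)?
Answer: sqrt(2311415) ≈ 1520.3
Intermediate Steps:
y(F) = -2
X(l) = (-2 + l)/(-3 + l) (X(l) = (l - 2)/(l - 3) = (-2 + l)/(-3 + l))
E(u) = 2/3 + u (E(u) = (-2 + 0)/(-3 + 0) + u = -2/(-3) + u = -1/3*(-2) + u = 2/3 + u)
sqrt((E(6 - 4*1)*(-136))*(-30) + 2300535) = sqrt(((2/3 + (6 - 4*1))*(-136))*(-30) + 2300535) = sqrt(((2/3 + (6 - 4))*(-136))*(-30) + 2300535) = sqrt(((2/3 + 2)*(-136))*(-30) + 2300535) = sqrt(((8/3)*(-136))*(-30) + 2300535) = sqrt(-1088/3*(-30) + 2300535) = sqrt(10880 + 2300535) = sqrt(2311415)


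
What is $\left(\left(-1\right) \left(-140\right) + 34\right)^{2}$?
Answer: $30276$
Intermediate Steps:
$\left(\left(-1\right) \left(-140\right) + 34\right)^{2} = \left(140 + 34\right)^{2} = 174^{2} = 30276$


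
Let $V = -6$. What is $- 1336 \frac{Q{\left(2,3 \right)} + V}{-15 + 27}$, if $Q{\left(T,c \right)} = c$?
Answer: $334$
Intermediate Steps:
$- 1336 \frac{Q{\left(2,3 \right)} + V}{-15 + 27} = - 1336 \frac{3 - 6}{-15 + 27} = - 1336 \left(- \frac{3}{12}\right) = - 1336 \left(\left(-3\right) \frac{1}{12}\right) = \left(-1336\right) \left(- \frac{1}{4}\right) = 334$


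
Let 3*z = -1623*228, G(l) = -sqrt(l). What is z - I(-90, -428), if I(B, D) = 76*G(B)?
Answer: -123348 + 228*I*sqrt(10) ≈ -1.2335e+5 + 721.0*I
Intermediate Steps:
z = -123348 (z = (-1623*228)/3 = (1/3)*(-370044) = -123348)
I(B, D) = -76*sqrt(B) (I(B, D) = 76*(-sqrt(B)) = -76*sqrt(B))
z - I(-90, -428) = -123348 - (-76)*sqrt(-90) = -123348 - (-76)*3*I*sqrt(10) = -123348 - (-228)*I*sqrt(10) = -123348 + 228*I*sqrt(10)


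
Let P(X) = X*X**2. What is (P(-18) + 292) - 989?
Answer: -6529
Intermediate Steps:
P(X) = X**3
(P(-18) + 292) - 989 = ((-18)**3 + 292) - 989 = (-5832 + 292) - 989 = -5540 - 989 = -6529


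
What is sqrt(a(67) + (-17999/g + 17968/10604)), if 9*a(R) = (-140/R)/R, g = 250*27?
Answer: I*sqrt(6232097066679330)/79927650 ≈ 0.98769*I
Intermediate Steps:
g = 6750
a(R) = -140/(9*R**2) (a(R) = ((-140/R)/R)/9 = (-140/R**2)/9 = -140/(9*R**2))
sqrt(a(67) + (-17999/g + 17968/10604)) = sqrt(-140/9/67**2 + (-17999/6750 + 17968/10604)) = sqrt(-140/9*1/4489 + (-17999*1/6750 + 17968*(1/10604))) = sqrt(-140/40401 + (-17999/6750 + 4492/2651)) = sqrt(-140/40401 - 17394349/17894250) = sqrt(-78361587661/80327288250) = I*sqrt(6232097066679330)/79927650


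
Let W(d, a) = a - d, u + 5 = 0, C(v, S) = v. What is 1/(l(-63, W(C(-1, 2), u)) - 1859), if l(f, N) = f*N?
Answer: -1/1607 ≈ -0.00062228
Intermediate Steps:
u = -5 (u = -5 + 0 = -5)
l(f, N) = N*f
1/(l(-63, W(C(-1, 2), u)) - 1859) = 1/((-5 - 1*(-1))*(-63) - 1859) = 1/((-5 + 1)*(-63) - 1859) = 1/(-4*(-63) - 1859) = 1/(252 - 1859) = 1/(-1607) = -1/1607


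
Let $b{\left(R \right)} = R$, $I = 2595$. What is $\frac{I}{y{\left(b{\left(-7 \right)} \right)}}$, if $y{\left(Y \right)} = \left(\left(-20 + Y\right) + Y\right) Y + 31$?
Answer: $\frac{2595}{269} \approx 9.6468$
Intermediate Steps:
$y{\left(Y \right)} = 31 + Y \left(-20 + 2 Y\right)$ ($y{\left(Y \right)} = \left(-20 + 2 Y\right) Y + 31 = Y \left(-20 + 2 Y\right) + 31 = 31 + Y \left(-20 + 2 Y\right)$)
$\frac{I}{y{\left(b{\left(-7 \right)} \right)}} = \frac{2595}{31 - -140 + 2 \left(-7\right)^{2}} = \frac{2595}{31 + 140 + 2 \cdot 49} = \frac{2595}{31 + 140 + 98} = \frac{2595}{269}$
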